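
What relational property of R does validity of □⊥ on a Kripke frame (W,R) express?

emptiness of R: ∀x ∀y ¬Rxy

□⊥ is valid iff no world has any successor (otherwise □⊥ fails at any world with one).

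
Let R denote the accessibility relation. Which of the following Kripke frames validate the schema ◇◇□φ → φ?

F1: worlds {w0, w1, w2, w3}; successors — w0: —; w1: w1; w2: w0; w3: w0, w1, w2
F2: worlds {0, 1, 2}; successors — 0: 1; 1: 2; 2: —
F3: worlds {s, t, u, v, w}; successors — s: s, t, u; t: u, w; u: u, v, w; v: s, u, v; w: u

The schema corresponds to a generalized confluence (Geach) condition: ∀x ∀y (xR²y → ∃w (yRw ∧ x = w)).
F1: fails — w3R²w0 but no w with w0Rw and w3=w.
F2: fails — 0R²2 but no w with 2Rw and 0=w.
F3: fails — sR²t but no w* with tRw* and s=w*.
Valid on no frame.

none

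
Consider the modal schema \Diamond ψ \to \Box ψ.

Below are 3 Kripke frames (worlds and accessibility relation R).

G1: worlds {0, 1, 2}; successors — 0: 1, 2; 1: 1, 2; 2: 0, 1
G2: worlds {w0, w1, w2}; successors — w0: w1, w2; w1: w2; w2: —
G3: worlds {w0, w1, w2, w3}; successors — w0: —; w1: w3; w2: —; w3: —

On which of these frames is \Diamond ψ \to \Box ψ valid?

Frame correspondent (Sahlqvist): \forall x \forall y \forall z (Rxy \wedge Rxz \to y = z) — i.e. partial functionality.
G1: fails — 0 sees both 1 and 2.
G2: fails — w0 sees both w1 and w2.
G3: satisfies the condition.

G3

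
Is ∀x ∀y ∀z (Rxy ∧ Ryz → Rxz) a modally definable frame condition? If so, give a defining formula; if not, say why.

The condition is transitivity. A defining modal formula is □q → □□q.

Yes, by □q → □□q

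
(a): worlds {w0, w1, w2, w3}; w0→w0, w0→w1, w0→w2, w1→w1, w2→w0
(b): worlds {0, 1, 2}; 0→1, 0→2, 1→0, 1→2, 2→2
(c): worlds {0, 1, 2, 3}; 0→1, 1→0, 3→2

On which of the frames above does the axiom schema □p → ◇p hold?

(b)

The schema corresponds to seriality: ∀x ∃y Rxy.
(a): fails — world w3 has no successor.
(b): satisfies the condition.
(c): fails — world 2 has no successor.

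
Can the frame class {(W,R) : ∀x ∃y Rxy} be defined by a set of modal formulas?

Yes, by □r → ◇r

This is a Sahlqvist condition; the D axiom □r → ◇r defines it.
Suppose □r→◇r is valid. At any x set V(r)=W. Then □r at x, so ◇r at x, so x has a successor.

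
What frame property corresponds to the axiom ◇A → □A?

partial functionality

This schema is the CD axiom.
It corresponds to partial functionality: ∀x ∀y ∀z (Rxy ∧ Rxz → y = z).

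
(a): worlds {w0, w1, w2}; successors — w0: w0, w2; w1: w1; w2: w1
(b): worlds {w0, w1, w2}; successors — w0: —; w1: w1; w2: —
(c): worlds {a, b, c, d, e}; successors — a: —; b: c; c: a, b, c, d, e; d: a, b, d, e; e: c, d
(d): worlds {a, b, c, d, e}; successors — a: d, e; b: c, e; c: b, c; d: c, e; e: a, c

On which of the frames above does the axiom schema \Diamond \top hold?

Frame correspondent (Sahlqvist): \forall x \exists y Rxy — i.e. seriality.
(a): condition met.
(b): fails — world w0 has no successor.
(c): fails — world a has no successor.
(d): condition met.

(a), (d)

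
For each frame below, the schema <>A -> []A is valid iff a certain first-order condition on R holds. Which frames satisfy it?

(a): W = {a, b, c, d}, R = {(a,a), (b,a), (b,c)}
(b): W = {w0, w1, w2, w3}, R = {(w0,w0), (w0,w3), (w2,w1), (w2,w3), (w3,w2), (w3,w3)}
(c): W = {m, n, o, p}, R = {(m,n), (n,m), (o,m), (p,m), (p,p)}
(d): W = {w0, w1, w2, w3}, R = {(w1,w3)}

The schema corresponds to partial functionality: forall x forall y forall z (Rxy & Rxz -> y = z).
(a): fails — b sees both a and c.
(b): fails — w0 sees both w0 and w3.
(c): fails — p sees both m and p.
(d): holds.
Valid on: (d).

(d)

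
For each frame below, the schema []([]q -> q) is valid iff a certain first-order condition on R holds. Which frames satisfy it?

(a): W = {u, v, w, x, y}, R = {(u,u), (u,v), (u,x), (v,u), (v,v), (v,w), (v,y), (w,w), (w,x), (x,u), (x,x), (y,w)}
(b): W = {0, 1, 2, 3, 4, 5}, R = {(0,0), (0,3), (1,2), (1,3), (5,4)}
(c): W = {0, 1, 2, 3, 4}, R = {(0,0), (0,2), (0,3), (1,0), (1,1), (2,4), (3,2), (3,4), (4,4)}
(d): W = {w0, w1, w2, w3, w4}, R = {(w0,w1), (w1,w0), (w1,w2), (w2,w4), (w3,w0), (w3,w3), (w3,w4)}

Frame correspondent (Sahlqvist): forall x forall y (Rxy -> Ryy) — i.e. shift-reflexivity.
(a): fails — Rvy but not Ryy.
(b): fails — R12 but not R22.
(c): fails — R32 but not R22.
(d): fails — Rw1w2 but not Rw2w2.
Valid on no frame.

none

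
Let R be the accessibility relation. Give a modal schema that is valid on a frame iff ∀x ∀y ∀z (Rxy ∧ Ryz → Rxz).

A defining formula is □ψ → □□ψ (the 4 axiom).

□ψ → □□ψ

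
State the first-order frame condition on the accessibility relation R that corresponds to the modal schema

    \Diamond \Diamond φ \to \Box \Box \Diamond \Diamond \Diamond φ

\forall x \forall y \forall z ((x R^2 y \wedge x R^2 z) \to \exists w (y = w \wedge z R^3 w))

This is a Sahlqvist (Geach-type) schema ◇^2□^0φ → □^2◇^3φ.
Minimal-valuation argument: fix x; take any y with xR^2y and any z with xR^2z. Set V(φ) to the set of worlds R-reachable from y in exactly 0 steps. Then □^0φ holds at y, so the antecedent holds at x; validity forces ◇^3φ at z, giving a w with zR^3w and yR^0w.
First-order correspondent: \forall x \forall y \forall z ((x R^2 y \wedge x R^2 z) \to \exists w (y = w \wedge z R^3 w)).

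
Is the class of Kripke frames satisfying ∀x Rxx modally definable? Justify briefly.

Yes — defined by □r → r

Yes: it is reflexivity, defined by the T schema □r → r.
Suppose □r→r is valid. At any x set V(r)={w : Rxw}. Then □r holds at x, so r holds at x, i.e. Rxx.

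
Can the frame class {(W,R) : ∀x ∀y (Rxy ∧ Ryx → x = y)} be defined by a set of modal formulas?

If a class were modally definable it would be closed under surjective bounded morphisms (Goldblatt–Thomason).
The 6-cycle (worlds s,t,u,v,w,x with s→t→u→v→w→x→s) is antisymmetric. Sending even-indexed worlds to • and odd-indexed worlds to ∘ is a surjective bounded morphism onto the two-world frame with •↔∘, which is not antisymmetric.
So no modal formula (or set of formulas) defines exactly the antisymmetric frames.

Not modally definable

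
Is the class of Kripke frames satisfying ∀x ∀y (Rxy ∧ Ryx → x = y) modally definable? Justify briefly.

No

Any modally definable frame class is closed under surjective bounded morphisms.
The 8-cycle (worlds w0,w1,w2,w3,w4,w5,w6,w7 with w0→w1→w2→w3→w4→w5→w6→w7→w0) is antisymmetric. Sending even-indexed worlds to • and odd-indexed worlds to ∘ is a surjective bounded morphism onto the two-world frame with •↔∘, which is not antisymmetric.
So the class is not modally definable.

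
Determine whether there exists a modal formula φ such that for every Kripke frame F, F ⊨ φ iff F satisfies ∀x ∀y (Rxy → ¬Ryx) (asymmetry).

No

Any modally definable frame class is closed under surjective bounded morphisms.
The 4-cycle (worlds w0,w1,w2,w3 with w0→w1→w2→w3→w0) is asymmetric. Mapping every world to a single reflexive point • is a surjective bounded morphism, and the reflexive point is not asymmetric (R•• but asymmetry requires ¬R••).
So the class is not modally definable.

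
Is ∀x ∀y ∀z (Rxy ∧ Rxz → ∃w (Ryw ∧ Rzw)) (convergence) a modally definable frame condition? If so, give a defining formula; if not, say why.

This is a Sahlqvist condition; the .2 axiom ◇□q → □◇q defines it.
Suppose ◇□q→□◇q is valid. Take Rxy, Rxz and set V(q)={w : Ryw}. Then □q at y so ◇□q at x, so □◇q at x, so ◇q at z, giving w with Rzw and Ryw.

Yes, by ◇□q → □◇q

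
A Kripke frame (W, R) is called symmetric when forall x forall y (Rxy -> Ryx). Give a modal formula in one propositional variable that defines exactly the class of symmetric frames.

A defining formula is p → □◇p (the B axiom).
Suppose p→□◇p is valid. Take Rxy and set V(p)={x}. Then p at x, so □◇p at x, so ◇p at y, so some z with Ryz has p; z=x, i.e. Ryx.

p → □◇p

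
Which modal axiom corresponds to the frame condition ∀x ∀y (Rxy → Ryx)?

q → □◇q

A defining formula is q → □◇q (the B axiom).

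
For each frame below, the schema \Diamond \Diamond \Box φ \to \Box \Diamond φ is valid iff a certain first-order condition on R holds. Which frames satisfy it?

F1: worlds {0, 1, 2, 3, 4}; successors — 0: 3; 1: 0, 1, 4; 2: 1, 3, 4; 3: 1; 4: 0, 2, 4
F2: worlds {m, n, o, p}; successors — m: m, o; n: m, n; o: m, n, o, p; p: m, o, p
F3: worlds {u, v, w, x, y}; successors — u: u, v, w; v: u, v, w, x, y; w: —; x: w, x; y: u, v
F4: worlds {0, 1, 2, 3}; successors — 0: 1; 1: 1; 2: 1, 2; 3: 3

F2, F4

This is the axiom for a generalized confluence (Geach) condition; its first-order frame correspondent is \forall x \forall y \forall z ((x R^2 y \wedge xRz) \to \exists w (yRw \wedge zRw)).
F1: fails — 1R²0, 1R1 but no w with 0Rw and 1Rw.
F2: satisfies the condition.
F3: fails — uR²u, uRw but no t with uRt and wRt.
F4: satisfies the condition.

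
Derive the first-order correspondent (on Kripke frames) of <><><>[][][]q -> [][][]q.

This is a Sahlqvist (Geach-type) schema ◇^3□^3q → □^3◇^0q.
Minimal-valuation argument: fix x; take any y with xR^3y and any z with xR^3z. Set V(q) to the set of worlds R-reachable from y in exactly 3 steps. Then □^3q holds at y, so the antecedent holds at x; validity forces ◇^0q at z, giving a w with zR^0w and yR^3w.
First-order correspondent: forall x forall y forall z ((x R^3 y & x R^3 z) -> exists w (y R^3 w & z = w)).

forall x forall y forall z ((x R^3 y & x R^3 z) -> exists w (y R^3 w & z = w))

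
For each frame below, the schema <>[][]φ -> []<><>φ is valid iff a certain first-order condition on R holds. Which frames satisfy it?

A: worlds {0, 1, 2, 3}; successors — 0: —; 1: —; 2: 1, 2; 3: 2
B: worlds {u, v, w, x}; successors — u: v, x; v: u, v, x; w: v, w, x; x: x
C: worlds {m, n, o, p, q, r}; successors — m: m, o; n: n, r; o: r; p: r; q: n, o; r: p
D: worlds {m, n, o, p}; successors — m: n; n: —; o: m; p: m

Frame correspondent (Sahlqvist): forall x forall y forall z ((xRy & xRz) -> exists w (y R^2 w & z R^2 w)) — i.e. a generalized confluence (Geach) condition.
A: fails — 2R1, 2R1 but no w with 1R²w and 1R²w.
B: ✓.
C: fails — mRm, mRo but no w with mR²w and oR²w.
D: fails — mRn, mRn but no w with nR²w and nR²w.
Valid on: B.

B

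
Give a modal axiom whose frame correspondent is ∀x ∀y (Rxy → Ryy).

□(□p → p)

A defining formula is □(□p → p) (the T□ axiom).
Suppose □(□p→p) is valid. Take Rxy and set V(p)={w : Ryw}. Then at y, □p holds; since □(□p→p) at x, □p→p at y, so p at y, i.e. Ryy.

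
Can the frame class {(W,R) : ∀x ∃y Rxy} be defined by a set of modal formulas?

This is a Sahlqvist condition; the D axiom □r → ◇r defines it.
Suppose □r→◇r is valid. At any x set V(r)=W. Then □r at x, so ◇r at x, so x has a successor.

Yes — defined by □r → ◇r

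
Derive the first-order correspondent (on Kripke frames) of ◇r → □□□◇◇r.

∀x ∀y ∀z ((xRy ∧ xR³z) → ∃w (y = w ∧ zR²w))

This is a Sahlqvist (Geach-type) schema ◇^1□^0r → □^3◇^2r.
Minimal-valuation argument: fix x; take any y with xR^1y and any z with xR^3z. Set V(r) to the set of worlds R-reachable from y in exactly 0 steps. Then □^0r holds at y, so the antecedent holds at x; validity forces ◇^2r at z, giving a w with zR^2w and yR^0w.
First-order correspondent: ∀x ∀y ∀z ((xRy ∧ xR³z) → ∃w (y = w ∧ zR²w)).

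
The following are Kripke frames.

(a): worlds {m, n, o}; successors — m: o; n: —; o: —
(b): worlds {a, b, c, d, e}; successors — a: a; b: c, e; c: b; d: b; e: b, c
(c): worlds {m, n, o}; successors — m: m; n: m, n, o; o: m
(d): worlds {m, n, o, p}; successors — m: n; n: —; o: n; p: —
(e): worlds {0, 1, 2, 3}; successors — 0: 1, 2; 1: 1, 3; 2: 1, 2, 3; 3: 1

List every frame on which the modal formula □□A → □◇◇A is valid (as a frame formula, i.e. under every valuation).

This is the axiom for a generalized confluence (Geach) condition; its first-order frame correspondent is ∀x ∀z (xRz → ∃w (xR²w ∧ zR²w)).
(a): fails — mRo but no w with mR²w and oR²w.
(b): ✓.
(c): ✓.
(d): fails — mRn but no w with mR²w and nR²w.
(e): ✓.
Valid on: (b), (c), (e).

(b), (c), (e)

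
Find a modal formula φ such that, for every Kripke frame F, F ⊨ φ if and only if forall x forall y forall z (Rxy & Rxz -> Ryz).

◇r → □◇r

The condition is the Euclidean property. The 5 schema ◇r → □◇r defines it.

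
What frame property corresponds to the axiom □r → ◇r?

This is the D axiom.
It corresponds to seriality: ∀x ∃y Rxy.

seriality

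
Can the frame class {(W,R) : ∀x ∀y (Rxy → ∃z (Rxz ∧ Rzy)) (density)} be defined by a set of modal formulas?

Yes — defined by □□r → □r

This is a Sahlqvist condition; the C4 axiom □□r → □r defines it.
Suppose □□r→□r is valid. Take Rxy and set V(r)={w : xR²w}. Then □□r at x, so □r at x, so r at y, i.e. ∃z(Rxz∧Rzy).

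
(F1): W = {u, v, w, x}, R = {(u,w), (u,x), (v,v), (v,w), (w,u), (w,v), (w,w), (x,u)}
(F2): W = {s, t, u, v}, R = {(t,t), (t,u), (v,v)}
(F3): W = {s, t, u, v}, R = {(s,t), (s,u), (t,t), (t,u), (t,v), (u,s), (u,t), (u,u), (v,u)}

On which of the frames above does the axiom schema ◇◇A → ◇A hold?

Frame correspondent (Sahlqvist): ∀x ∀y ∀z (Rxy ∧ Ryz → Rxz) — i.e. transitivity.
(F1): fails — Ruw and Rwu but not Ruu.
(F2): ✓.
(F3): fails — Rut and Rtv but not Ruv.

(F2)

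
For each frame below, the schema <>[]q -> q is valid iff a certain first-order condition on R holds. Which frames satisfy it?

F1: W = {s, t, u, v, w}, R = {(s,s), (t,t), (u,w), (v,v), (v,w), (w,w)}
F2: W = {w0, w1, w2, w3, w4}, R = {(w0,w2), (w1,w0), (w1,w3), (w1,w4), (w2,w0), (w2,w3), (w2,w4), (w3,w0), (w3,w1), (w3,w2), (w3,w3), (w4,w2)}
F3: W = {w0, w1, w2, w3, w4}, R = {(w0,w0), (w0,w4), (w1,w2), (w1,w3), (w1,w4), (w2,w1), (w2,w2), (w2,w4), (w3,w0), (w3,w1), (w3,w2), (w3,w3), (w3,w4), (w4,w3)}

none

Frame correspondent (Sahlqvist): forall x forall y (xRy -> exists w (yRw & x = w)) — i.e. a generalized confluence (Geach) condition.
F1: fails — uRw but no w* with wRw* and u=w*.
F2: fails — w1Rw0 but no w with w0Rw and w1=w.
F3: fails — w0Rw4 but no w with w4Rw and w0=w.
Valid on no frame.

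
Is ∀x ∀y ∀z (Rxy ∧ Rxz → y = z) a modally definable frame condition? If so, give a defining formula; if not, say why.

Yes — defined by ◇p → □p

The condition is partial functionality. A defining modal formula is ◇p → □p.
Suppose ◇p→□p is valid. Take Rxy, Rxz and set V(p)={y}. Then ◇p at x, so □p at x, so p at z, i.e. z=y.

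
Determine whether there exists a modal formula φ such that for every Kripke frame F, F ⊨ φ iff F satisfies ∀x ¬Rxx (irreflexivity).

Any modally definable frame class is closed under surjective bounded morphisms.
The 5-cycle (worlds 0,1,2,3,4 with 0→1→2→3→4→0) is irreflexive, and the map sending every world to a single reflexive point • is a surjective bounded morphism (forth: every edge maps to (•,•); back: every world has a successor). So any modal formula valid on the 5-cycle is also valid on the reflexive point, which is not irreflexive.
So the class is not modally definable.

Not modally definable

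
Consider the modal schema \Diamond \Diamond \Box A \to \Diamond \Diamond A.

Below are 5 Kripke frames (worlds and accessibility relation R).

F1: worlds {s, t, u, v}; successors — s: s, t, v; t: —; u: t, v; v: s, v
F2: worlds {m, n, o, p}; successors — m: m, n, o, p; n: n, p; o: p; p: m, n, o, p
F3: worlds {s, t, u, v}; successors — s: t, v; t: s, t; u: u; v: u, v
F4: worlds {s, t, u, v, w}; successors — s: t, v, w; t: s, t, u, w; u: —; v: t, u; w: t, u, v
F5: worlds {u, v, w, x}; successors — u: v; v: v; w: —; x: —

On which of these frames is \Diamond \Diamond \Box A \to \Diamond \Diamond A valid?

F2, F3, F5

This is the axiom for a generalized confluence (Geach) condition; its first-order frame correspondent is \forall x \forall y (x R^2 y \to \exists w (yRw \wedge x R^2 w)).
F1: fails — sR²t but no w with tRw and sR²w.
F2: condition met.
F3: condition met.
F4: fails — sR²u but no w* with uRw* and sR²w*.
F5: condition met.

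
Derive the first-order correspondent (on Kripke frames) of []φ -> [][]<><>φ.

forall x forall z (x R^2 z -> exists w (xRw & z R^2 w))

This is a Sahlqvist (Geach-type) schema ◇^0□^1φ → □^2◇^2φ.
First-order correspondent: forall x forall z (x R^2 z -> exists w (xRw & z R^2 w)).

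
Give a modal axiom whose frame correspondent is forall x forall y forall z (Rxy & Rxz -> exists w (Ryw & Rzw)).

◇□s → □◇s

This is convergence; the standard corresponding axiom is .2: ◇□s → □◇s.
Suppose ◇□s→□◇s is valid. Take Rxy, Rxz and set V(s)={w : Ryw}. Then □s at y so ◇□s at x, so □◇s at x, so ◇s at z, giving w with Rzw and Ryw.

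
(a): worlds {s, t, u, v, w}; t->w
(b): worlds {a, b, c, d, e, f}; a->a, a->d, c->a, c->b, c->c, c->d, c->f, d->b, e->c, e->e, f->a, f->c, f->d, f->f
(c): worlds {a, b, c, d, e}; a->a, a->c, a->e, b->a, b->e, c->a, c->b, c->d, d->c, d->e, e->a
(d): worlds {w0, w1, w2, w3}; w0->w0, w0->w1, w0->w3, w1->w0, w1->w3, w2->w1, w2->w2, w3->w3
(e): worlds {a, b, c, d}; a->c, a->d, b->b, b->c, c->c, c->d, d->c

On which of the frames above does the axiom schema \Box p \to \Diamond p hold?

This is the axiom for seriality; its first-order frame correspondent is \forall x \exists y Rxy.
(a): fails — world s has no successor.
(b): fails — world b has no successor.
(c): holds.
(d): holds.
(e): holds.
Valid on: (c), (d), (e).

(c), (d), (e)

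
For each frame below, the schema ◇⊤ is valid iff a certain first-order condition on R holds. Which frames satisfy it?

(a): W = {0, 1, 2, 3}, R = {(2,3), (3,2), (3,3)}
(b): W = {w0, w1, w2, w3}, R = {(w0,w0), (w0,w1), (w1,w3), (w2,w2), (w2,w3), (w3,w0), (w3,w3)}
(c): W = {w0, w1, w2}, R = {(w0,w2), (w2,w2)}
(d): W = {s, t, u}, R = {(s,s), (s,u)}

(b)

This is the axiom for seriality; its first-order frame correspondent is ∀x ∃y Rxy.
(a): fails — world 0 has no successor.
(b): ✓.
(c): fails — world w1 has no successor.
(d): fails — world t has no successor.
Valid on: (b).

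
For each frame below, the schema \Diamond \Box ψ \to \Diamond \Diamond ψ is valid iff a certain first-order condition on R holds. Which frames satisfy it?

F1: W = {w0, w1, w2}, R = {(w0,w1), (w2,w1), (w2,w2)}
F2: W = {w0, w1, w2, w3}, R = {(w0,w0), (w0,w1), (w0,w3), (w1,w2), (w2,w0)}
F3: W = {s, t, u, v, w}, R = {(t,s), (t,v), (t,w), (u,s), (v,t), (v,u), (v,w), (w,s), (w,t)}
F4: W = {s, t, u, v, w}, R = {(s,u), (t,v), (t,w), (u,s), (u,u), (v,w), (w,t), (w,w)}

F4

Frame correspondent (Sahlqvist): \forall x \forall y (xRy \to \exists w (yRw \wedge x R^2 w)) — i.e. a generalized confluence (Geach) condition.
F1: fails — w0Rw1 but no w with w1Rw and w0R²w.
F2: fails — w0Rw3 but no w with w3Rw and w0R²w.
F3: fails — tRs but no w* with sRw* and tR²w*.
F4: holds.
Valid on: F4.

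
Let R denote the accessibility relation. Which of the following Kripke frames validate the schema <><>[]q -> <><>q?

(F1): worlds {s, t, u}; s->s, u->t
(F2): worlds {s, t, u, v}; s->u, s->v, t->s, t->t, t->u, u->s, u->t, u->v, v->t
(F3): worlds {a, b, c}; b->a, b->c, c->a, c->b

(F1), (F2)

This is the axiom for a generalized confluence (Geach) condition; its first-order frame correspondent is forall x forall y (x R^2 y -> exists w (yRw & x R^2 w)).
(F1): condition met.
(F2): condition met.
(F3): fails — bR²a but no w with aRw and bR²w.
Valid on: (F1), (F2).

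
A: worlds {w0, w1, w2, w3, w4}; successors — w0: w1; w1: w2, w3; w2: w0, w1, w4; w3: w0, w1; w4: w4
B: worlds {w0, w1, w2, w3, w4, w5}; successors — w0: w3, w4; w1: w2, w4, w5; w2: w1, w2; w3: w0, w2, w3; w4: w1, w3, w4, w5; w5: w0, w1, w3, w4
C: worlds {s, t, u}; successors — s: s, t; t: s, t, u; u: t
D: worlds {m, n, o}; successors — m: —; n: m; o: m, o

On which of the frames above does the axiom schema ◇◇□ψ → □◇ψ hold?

Frame correspondent (Sahlqvist): ∀x ∀y ∀z ((xR²y ∧ xRz) → ∃w (yRw ∧ zRw)) — i.e. a generalized confluence (Geach) condition.
A: fails — w0R²w2, w0Rw1 but no w with w2Rw and w1Rw.
B: fails — w1R²w0, w1Rw2 but no w with w0Rw and w2Rw.
C: satisfies the condition.
D: fails — oR²m, oRm but no w with mRw and mRw.

C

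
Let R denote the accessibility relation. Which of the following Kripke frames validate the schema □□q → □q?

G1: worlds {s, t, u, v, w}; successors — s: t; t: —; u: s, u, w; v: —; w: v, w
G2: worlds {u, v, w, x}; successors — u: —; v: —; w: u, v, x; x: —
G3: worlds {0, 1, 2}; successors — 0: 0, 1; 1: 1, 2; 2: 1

Frame correspondent (Sahlqvist): ∀x ∀y (Rxy → ∃z (Rxz ∧ Rzy)) — i.e. density.
G1: fails — Rst but no z with Rsz and Rzt.
G2: fails — Rwu but no z with Rwz and Rzu.
G3: condition met.

G3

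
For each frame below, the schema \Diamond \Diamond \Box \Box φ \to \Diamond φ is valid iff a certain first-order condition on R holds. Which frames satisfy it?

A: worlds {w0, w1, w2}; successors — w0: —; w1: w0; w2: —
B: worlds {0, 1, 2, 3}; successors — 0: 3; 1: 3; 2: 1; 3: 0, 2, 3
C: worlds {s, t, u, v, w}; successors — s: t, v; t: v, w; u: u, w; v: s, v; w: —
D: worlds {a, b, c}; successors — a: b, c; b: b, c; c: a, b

A, B, D

Frame correspondent (Sahlqvist): \forall x \forall y (x R^2 y \to \exists w (y R^2 w \wedge xRw)) — i.e. a generalized confluence (Geach) condition.
A: satisfies the condition.
B: satisfies the condition.
C: fails — sR²w but no w* with wR²w* and sRw*.
D: satisfies the condition.
Valid on: A, B, D.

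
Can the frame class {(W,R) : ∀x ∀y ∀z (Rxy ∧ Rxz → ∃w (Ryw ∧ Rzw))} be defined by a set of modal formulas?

Yes — defined by ◇□p → □◇p

Yes: it is convergence, defined by the .2 schema ◇□p → □◇p.
Suppose ◇□p→□◇p is valid. Take Rxy, Rxz and set V(p)={w : Ryw}. Then □p at y so ◇□p at x, so □◇p at x, so ◇p at z, giving w with Rzw and Ryw.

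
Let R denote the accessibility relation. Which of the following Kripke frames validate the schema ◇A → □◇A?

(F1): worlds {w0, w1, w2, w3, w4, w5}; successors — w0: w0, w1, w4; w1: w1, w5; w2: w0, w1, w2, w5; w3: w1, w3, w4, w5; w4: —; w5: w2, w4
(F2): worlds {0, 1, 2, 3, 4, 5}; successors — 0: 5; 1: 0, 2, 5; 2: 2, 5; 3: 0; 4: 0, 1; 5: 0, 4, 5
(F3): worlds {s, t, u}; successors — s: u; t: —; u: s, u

Frame correspondent (Sahlqvist): ∀x ∀y ∀z (Rxy ∧ Rxz → Ryz) — i.e. the Euclidean property.
(F1): fails — Rw0w4 and Rw0w4 but not Rw4w4.
(F2): fails — R10 and R10 but not R00.
(F3): fails — Rus and Rus but not Rss.

none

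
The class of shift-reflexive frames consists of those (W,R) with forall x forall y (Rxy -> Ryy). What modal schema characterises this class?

□(□ψ → ψ)

The condition is shift-reflexivity. The T□ schema □(□ψ → ψ) defines it.
Suppose □(□ψ→ψ) is valid. Take Rxy and set V(ψ)={w : Ryw}. Then at y, □ψ holds; since □(□ψ→ψ) at x, □ψ→ψ at y, so ψ at y, i.e. Ryy.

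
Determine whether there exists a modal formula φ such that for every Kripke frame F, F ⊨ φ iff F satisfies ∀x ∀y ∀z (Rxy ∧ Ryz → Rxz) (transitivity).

The condition is transitivity. A defining modal formula is □p → □□p.
Suppose □p→□□p is valid. Take Rxy, Ryz and set V(p)={w : Rxw}. Then □p at x, so □□p at x, so □p at y, so p at z, i.e. Rxz.

Yes — defined by □p → □□p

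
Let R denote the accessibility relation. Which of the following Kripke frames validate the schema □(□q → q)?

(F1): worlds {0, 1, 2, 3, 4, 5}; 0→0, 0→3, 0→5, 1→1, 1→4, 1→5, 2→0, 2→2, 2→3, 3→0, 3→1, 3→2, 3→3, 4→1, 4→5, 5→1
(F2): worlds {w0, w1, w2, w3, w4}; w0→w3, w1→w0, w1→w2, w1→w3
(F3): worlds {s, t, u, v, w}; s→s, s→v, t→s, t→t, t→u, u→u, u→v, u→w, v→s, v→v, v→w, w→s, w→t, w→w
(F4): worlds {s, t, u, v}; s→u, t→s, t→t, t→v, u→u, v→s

Frame correspondent (Sahlqvist): ∀x ∀y (Rxy → Ryy) — i.e. shift-reflexivity.
(F1): fails — R45 but not R55.
(F2): fails — Rw1w2 but not Rw2w2.
(F3): ✓.
(F4): fails — Rtv but not Rvv.

(F3)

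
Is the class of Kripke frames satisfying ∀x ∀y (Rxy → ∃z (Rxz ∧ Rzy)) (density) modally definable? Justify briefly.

Yes: it is density, defined by the C4 schema □□q → □q.
Suppose □□q→□q is valid. Take Rxy and set V(q)={w : xR²w}. Then □□q at x, so □q at x, so q at y, i.e. ∃z(Rxz∧Rzy).

Yes, by □□q → □q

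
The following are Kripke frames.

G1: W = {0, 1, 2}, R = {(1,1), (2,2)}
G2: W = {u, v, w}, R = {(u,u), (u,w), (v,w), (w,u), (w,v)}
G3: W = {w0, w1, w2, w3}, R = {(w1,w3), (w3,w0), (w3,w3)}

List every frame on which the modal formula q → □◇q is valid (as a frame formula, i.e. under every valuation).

G1, G2

The schema corresponds to symmetry: ∀x ∀y (Rxy → Ryx).
G1: condition met.
G2: condition met.
G3: fails — Rw1w3 but not Rw3w1.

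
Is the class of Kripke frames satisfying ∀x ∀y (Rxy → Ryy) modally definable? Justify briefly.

Yes — defined by □(□p → p)

The condition is shift-reflexivity. A defining modal formula is □(□p → p).
Suppose □(□p→p) is valid. Take Rxy and set V(p)={w : Ryw}. Then at y, □p holds; since □(□p→p) at x, □p→p at y, so p at y, i.e. Ryy.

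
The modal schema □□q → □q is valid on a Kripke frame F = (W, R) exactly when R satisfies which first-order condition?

density: ∀x ∀y (Rxy → ∃z (Rxz ∧ Rzy))

Suppose □□q→□q is valid. Take Rxy and set V(q)={w : xR²w}. Then □□q at x, so □q at x, so q at y, i.e. ∃z(Rxz∧Rzy).
The converse is a direct semantic check.
So the correspondent is density.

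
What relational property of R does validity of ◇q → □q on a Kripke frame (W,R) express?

Partial functionality

This is the CD axiom.
Its frame correspondent is partial functionality — ∀x ∀y ∀z (Rxy ∧ Rxz → y = z).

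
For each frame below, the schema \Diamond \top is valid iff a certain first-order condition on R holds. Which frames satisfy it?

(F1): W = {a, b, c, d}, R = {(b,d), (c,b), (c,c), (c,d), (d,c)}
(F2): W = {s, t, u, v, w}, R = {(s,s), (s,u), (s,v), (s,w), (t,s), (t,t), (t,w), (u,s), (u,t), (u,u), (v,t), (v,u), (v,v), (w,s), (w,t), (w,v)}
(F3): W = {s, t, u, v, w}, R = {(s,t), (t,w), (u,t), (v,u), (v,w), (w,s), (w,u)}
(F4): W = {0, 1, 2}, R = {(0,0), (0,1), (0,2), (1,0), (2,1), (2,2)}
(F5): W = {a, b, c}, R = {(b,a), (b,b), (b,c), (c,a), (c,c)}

(F2), (F3), (F4)

This is the axiom for seriality; its first-order frame correspondent is \forall x \exists y Rxy.
(F1): fails — world a has no successor.
(F2): ✓.
(F3): ✓.
(F4): ✓.
(F5): fails — world a has no successor.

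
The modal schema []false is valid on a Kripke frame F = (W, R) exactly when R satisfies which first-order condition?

emptiness of R: forall x forall y ~Rxy

□⊥ is valid iff no world has any successor (otherwise □⊥ fails at any world with one).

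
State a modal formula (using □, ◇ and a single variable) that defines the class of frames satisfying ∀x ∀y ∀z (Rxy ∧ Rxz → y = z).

A defining formula is ◇s → □s (the CD axiom).

◇s → □s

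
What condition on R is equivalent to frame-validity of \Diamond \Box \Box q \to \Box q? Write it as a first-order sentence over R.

\forall x \forall y \forall z ((xRy \wedge xRz) \to \exists w (y R^2 w \wedge z = w))

This is a Sahlqvist (Geach-type) schema ◇^1□^2q → □^1◇^0q.
Minimal-valuation argument: fix x; take any y with xR^1y and any z with xR^1z. Set V(q) to the set of worlds R-reachable from y in exactly 2 steps. Then □^2q holds at y, so the antecedent holds at x; validity forces ◇^0q at z, giving a w with zR^0w and yR^2w.
First-order correspondent: \forall x \forall y \forall z ((xRy \wedge xRz) \to \exists w (y R^2 w \wedge z = w)).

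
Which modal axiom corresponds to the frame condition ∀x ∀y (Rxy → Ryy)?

□(□r → r)

This is shift-reflexivity; the standard corresponding axiom is T□: □(□r → r).
Suppose □(□r→r) is valid. Take Rxy and set V(r)={w : Ryw}. Then at y, □r holds; since □(□r→r) at x, □r→r at y, so r at y, i.e. Ryy.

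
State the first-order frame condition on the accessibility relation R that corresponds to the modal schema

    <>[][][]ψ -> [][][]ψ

forall x forall y forall z ((xRy & x R^3 z) -> exists w (y R^3 w & z = w))

This is a Sahlqvist (Geach-type) schema ◇^1□^3ψ → □^3◇^0ψ.
Minimal-valuation argument: fix x; take any y with xR^1y and any z with xR^3z. Set V(ψ) to the set of worlds R-reachable from y in exactly 3 steps. Then □^3ψ holds at y, so the antecedent holds at x; validity forces ◇^0ψ at z, giving a w with zR^0w and yR^3w.
First-order correspondent: forall x forall y forall z ((xRy & x R^3 z) -> exists w (y R^3 w & z = w)).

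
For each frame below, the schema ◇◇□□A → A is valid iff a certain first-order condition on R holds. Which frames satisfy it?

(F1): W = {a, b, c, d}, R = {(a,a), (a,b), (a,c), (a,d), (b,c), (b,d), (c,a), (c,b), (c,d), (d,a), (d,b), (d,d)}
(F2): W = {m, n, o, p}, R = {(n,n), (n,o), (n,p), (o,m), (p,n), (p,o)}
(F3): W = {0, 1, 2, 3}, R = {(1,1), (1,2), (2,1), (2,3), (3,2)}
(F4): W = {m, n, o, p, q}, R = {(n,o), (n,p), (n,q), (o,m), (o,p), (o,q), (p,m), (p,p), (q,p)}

(F3)

Frame correspondent (Sahlqvist): ∀x ∀y (xR²y → ∃w (yR²w ∧ x = w)) — i.e. a generalized confluence (Geach) condition.
(F1): fails — cR²b but no w with bR²w and c=w.
(F2): fails — nR²m but no w with mR²w and n=w.
(F3): condition met.
(F4): fails — nR²m but no w with mR²w and n=w.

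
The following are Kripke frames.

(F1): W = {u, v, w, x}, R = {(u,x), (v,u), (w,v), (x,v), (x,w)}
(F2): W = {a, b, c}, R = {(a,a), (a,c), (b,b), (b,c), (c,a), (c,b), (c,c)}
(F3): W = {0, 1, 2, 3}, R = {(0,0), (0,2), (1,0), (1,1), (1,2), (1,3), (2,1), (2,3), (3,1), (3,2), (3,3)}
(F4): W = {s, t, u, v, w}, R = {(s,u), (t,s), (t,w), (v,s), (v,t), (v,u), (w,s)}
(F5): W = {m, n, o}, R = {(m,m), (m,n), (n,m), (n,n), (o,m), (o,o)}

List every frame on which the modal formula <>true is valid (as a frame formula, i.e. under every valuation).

Frame correspondent (Sahlqvist): forall x exists y Rxy — i.e. seriality.
(F1): holds.
(F2): holds.
(F3): holds.
(F4): fails — world u has no successor.
(F5): holds.
Valid on: (F1), (F2), (F3), (F5).

(F1), (F2), (F3), (F5)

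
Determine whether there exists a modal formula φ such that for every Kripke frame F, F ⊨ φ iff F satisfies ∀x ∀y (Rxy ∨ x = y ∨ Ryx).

No — not modally definable

If a class were modally definable it would be closed under disjoint unions (Goldblatt–Thomason).
Take 3 disjoint single-world reflexive frames: each is trivially connected, but their disjoint union has 3 worlds with no edge between distinct components, so it is not connected.
So no modal formula (or set of formulas) defines exactly the connected frames.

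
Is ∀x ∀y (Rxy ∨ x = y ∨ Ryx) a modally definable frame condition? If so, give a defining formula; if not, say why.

If a class were modally definable it would be closed under disjoint unions (Goldblatt–Thomason).
Take 4 disjoint single-world reflexive frames: each is trivially connected, but their disjoint union has 4 worlds with no edge between distinct components, so it is not connected.
Hence connectedness of R is not modally definable.

Not modally definable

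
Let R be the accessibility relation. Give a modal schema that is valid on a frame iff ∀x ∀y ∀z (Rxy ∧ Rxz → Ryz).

◇s → □◇s

This is the Euclidean property; the standard corresponding axiom is 5: ◇s → □◇s.
Suppose ◇s→□◇s is valid. Take Rxy, Rxz and set V(s)={y}. Then ◇s at x, so □◇s at x, so ◇s at z, so some w with Rzw has s; w=y, i.e. Rzy. By symmetry of the argument, Ryz.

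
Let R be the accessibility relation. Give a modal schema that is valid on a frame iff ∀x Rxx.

A defining formula is □ψ → ψ (the T axiom).

□ψ → ψ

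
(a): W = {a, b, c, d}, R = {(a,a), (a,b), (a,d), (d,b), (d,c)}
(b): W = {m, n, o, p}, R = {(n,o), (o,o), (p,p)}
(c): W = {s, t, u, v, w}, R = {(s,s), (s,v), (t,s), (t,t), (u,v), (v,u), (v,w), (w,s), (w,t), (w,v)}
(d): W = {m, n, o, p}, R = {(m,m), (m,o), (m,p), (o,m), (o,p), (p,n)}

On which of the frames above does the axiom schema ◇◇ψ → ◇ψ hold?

(b)

This is the axiom for transitivity; its first-order frame correspondent is ∀x ∀y ∀z (Rxy ∧ Ryz → Rxz).
(a): fails — Rad and Rdc but not Rac.
(b): holds.
(c): fails — Ruv and Rvw but not Ruw.
(d): fails — Rom and Rmo but not Roo.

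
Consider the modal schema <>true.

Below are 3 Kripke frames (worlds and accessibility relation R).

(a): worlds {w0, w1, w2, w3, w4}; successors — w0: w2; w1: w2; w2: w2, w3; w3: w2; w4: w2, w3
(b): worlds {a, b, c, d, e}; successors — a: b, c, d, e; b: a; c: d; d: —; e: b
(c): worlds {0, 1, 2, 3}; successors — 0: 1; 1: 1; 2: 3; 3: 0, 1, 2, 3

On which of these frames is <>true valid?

The schema corresponds to seriality: forall x exists y Rxy.
(a): ✓.
(b): fails — world d has no successor.
(c): ✓.

(a), (c)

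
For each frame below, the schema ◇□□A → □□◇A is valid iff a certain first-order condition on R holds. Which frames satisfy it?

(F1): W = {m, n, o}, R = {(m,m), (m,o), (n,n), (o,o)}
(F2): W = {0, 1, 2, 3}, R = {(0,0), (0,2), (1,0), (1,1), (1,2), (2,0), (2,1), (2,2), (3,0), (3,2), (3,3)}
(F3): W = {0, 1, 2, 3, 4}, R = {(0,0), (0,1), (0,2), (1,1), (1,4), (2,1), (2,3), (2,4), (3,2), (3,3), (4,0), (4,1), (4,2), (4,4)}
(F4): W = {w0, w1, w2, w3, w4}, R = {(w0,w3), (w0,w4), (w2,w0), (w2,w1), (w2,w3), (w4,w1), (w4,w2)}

This is the axiom for a generalized confluence (Geach) condition; its first-order frame correspondent is ∀x ∀y ∀z ((xRy ∧ xR²z) → ∃w (yR²w ∧ zRw)).
(F1): holds.
(F2): holds.
(F3): holds.
(F4): fails — w0Rw3, w0R²w1 but no w with w3R²w and w1Rw.

(F1), (F2), (F3)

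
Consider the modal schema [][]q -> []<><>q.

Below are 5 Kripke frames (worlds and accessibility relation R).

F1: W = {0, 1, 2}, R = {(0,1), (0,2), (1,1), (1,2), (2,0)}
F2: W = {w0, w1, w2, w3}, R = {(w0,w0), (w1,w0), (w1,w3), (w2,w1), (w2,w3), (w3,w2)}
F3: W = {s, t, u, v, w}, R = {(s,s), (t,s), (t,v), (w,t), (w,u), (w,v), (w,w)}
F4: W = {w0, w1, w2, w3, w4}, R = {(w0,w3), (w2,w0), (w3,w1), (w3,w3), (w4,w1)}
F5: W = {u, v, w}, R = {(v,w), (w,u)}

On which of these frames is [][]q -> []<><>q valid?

F1

Frame correspondent (Sahlqvist): forall x forall z (xRz -> exists w (x R^2 w & z R^2 w)) — i.e. a generalized confluence (Geach) condition.
F1: ✓.
F2: fails — w1Rw3 but no w with w1R²w and w3R²w.
F3: fails — tRv but no w* with tR²w* and vR²w*.
F4: fails — w3Rw1 but no w with w3R²w and w1R²w.
F5: fails — vRw but no t with vR²t and wR²t.
Valid on: F1.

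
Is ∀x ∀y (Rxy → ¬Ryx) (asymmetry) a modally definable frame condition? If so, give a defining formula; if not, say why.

No

If a class were modally definable it would be closed under surjective bounded morphisms (Goldblatt–Thomason).
The 3-cycle (worlds s,t,u with s→t→u→s) is asymmetric. Mapping every world to a single reflexive point • is a surjective bounded morphism, and the reflexive point is not asymmetric (R•• but asymmetry requires ¬R••).
Hence asymmetry is not modally definable.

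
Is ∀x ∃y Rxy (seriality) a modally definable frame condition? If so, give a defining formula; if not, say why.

Yes, by □p → ◇p

The condition is seriality. A defining modal formula is □p → ◇p.
Suppose □p→◇p is valid. At any x set V(p)=W. Then □p at x, so ◇p at x, so x has a successor.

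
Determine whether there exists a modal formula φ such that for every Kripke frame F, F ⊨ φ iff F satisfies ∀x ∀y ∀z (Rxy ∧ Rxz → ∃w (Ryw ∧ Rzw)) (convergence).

Yes: it is convergence, defined by the .2 schema ◇□q → □◇q.

Yes — defined by ◇□q → □◇q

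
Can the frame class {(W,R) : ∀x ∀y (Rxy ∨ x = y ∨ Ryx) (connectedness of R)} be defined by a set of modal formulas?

Not definable by any modal formula

If a class were modally definable it would be closed under disjoint unions (Goldblatt–Thomason).
Take 4 disjoint single-world reflexive frames: each is trivially connected, but their disjoint union has 4 worlds with no edge between distinct components, so it is not connected.
Hence connectedness of R is not modally definable.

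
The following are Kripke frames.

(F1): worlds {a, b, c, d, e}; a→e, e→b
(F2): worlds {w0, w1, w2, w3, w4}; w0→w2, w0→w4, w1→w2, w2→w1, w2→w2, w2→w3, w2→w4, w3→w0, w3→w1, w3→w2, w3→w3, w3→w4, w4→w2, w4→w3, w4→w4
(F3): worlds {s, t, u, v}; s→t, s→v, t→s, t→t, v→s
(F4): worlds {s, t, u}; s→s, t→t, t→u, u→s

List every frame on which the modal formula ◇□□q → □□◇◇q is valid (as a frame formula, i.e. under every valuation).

Frame correspondent (Sahlqvist): ∀x ∀y ∀z ((xRy ∧ xR²z) → ∃w (yR²w ∧ zR²w)) — i.e. a generalized confluence (Geach) condition.
(F1): fails — aRe, aR²b but no w with eR²w and bR²w.
(F2): satisfies the condition.
(F3): satisfies the condition.
(F4): satisfies the condition.

(F2), (F3), (F4)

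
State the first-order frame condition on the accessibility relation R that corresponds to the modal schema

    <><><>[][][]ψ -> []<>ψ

forall x forall y forall z ((x R^3 y & xRz) -> exists w (y R^3 w & zRw))

This is a Sahlqvist (Geach-type) schema ◇^3□^3ψ → □^1◇^1ψ.
Minimal-valuation argument: fix x; take any y with xR^3y and any z with xR^1z. Set V(ψ) to the set of worlds R-reachable from y in exactly 3 steps. Then □^3ψ holds at y, so the antecedent holds at x; validity forces ◇^1ψ at z, giving a w with zR^1w and yR^3w.
First-order correspondent: forall x forall y forall z ((x R^3 y & xRz) -> exists w (y R^3 w & zRw)).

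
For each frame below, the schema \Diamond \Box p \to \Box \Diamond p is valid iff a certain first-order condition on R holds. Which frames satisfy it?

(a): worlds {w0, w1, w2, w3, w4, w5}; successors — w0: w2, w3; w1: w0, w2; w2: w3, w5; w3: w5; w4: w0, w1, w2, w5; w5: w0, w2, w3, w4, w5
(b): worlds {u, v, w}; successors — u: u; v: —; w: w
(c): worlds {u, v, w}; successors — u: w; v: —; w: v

(b)

This is the axiom for convergence; its first-order frame correspondent is \forall x \forall y \forall z (Rxy \wedge Rxz \to \exists w (Ryw \wedge Rzw)).
(a): fails — Rw4w1 and Rw4w2 but w1 and w2 have no common successor.
(b): ✓.
(c): fails — Rwv and Rwv but v and v have no common successor.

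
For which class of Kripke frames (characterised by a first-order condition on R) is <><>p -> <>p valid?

Equivalently (dual form): □p → □□p.
Suppose □p→□□p is valid. Take Rxy, Ryz and set V(p)={w : Rxw}. Then □p at x, so □□p at x, so □p at y, so p at z, i.e. Rxz.

transitivity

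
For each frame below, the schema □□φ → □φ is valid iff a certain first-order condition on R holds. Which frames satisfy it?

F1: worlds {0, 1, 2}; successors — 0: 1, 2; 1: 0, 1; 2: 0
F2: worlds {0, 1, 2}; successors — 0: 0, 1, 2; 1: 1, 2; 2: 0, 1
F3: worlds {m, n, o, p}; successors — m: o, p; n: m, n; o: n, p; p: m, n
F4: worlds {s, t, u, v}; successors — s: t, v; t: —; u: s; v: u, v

F2

The schema corresponds to density: ∀x ∀y (Rxy → ∃z (Rxz ∧ Rzy)).
F1: fails — R02 but no z with R0z and Rz2.
F2: satisfies the condition.
F3: fails — Rop but no z with Roz and Rzp.
F4: fails — Rus but no z with Ruz and Rzs.
Valid on: F2.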